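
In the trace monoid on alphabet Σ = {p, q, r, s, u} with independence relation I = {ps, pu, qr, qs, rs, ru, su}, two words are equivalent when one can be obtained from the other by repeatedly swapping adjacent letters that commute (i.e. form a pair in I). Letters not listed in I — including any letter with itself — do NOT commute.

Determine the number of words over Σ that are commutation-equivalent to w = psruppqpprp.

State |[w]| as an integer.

#0=p has no predecessor
#1=s has no predecessor
#2=r depends on [0:p]
#3=u has no predecessor
#4=p depends on [2:r]
#5=p depends on [4:p]
#6=q depends on [3:u, 5:p]
#7=p depends on [6:q]
#8=p depends on [7:p]
#9=r depends on [8:p]
#10=p depends on [9:r]
sources: [0:p, 1:s, 3:u]
N(rest) = Σ N(rest − s) over sources s of rest; N(one piece) = 1:
  size 1 → [1]=1  [10]=1
  size 2 → [1,10]=2  [9,10]=1
  size 3 → [1,9,10]=3  [8,9,10]=1
  size 4 → [1,8,9,10]=4  [7,8,9,10]=1
  size 5 → [1,7,8,9,10]=5  [6,7,8,9,10]=1
  size 6 → [1,6,7,8,9,10]=6  [3,6,7,8,9,10]=1  [5,6,7,8,9,10]=1
  size 7 → [1,3,6,7,8,9,10]=7  [1,5,6,7,8,9,10]=7  [3,5,6,7,8,9,10]=2  [4,5,6,7,8,9,10]=1
  size 8 → [1,3,5,6,7,8,9,10]=16  [1,4,5,6,7,8,9,10]=8  [2,4,5,6,7,8,9,10]=1  [3,4,5,6,7,8,9,10]=3
  size 9 → [0,2,4,5,6,7,8,9,10]=1  [1,2,4,5,6,7,8,9,10]=9  [1,3,4,5,6,7,8,9,10]=27  [2,3,4,5,6,7,8,9,10]=4
  first=0(p) contributes 40
  first=1(s) contributes 5
  first=3(u) contributes 10
|[w]| = 55

55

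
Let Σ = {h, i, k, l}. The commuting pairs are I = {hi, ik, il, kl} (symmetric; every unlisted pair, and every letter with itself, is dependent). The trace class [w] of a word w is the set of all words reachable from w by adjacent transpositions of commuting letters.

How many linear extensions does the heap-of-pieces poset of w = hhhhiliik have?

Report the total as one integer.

piece 0:h — minimal
piece 1:h rests on {0:h}
piece 2:h rests on {1:h}
piece 3:h rests on {2:h}
piece 4:i — minimal
piece 5:l rests on {3:h}
piece 6:i rests on {4:i}
piece 7:i rests on {6:i}
piece 8:k rests on {3:h}
minimal pieces: {0:h, 4:i}
ways to finish when only these pieces remain (= sum over removing one remaining piece with nothing left below it):
  1 left: {5}→1  {7}→1  {8}→1
  2 left: {5,7}→2  {5,8}→2  {6,7}→1  {7,8}→2
  3 left: {3,5,8}→2  {4,6,7}→1  {5,6,7}→3  {5,7,8}→6  {6,7,8}→3
  4 left: {2,3,5,8}→2  {3,5,7,8}→8  {4,5,6,7}→4  {4,6,7,8}→4  {5,6,7,8}→12
  5 left: {1,2,3,5,8}→2  {2,3,5,7,8}→10  {3,5,6,7,8}→20  {4,5,6,7,8}→20
  6 left: {0,1,2,3,5,8}→2  {1,2,3,5,7,8}→12  {2,3,5,6,7,8}→30  {3,4,5,6,7,8}→40
  7 left: {0,1,2,3,5,7,8}→14  {1,2,3,5,6,7,8}→42  {2,3,4,5,6,7,8}→70
  placing 0:h first → 112 extensions
  placing 4:i first → 56 extensions
total linear extensions = 168

168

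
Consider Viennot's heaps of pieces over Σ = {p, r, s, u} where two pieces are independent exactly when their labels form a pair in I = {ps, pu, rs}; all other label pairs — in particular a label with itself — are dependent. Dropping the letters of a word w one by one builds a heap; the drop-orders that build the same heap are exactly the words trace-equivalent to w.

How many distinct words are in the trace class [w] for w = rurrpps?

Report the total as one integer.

5

piece 0:r — minimal
piece 1:u rests on {0:r}
piece 2:r rests on {1:u}
piece 3:r rests on {2:r}
piece 4:p rests on {3:r}
piece 5:p rests on {4:p}
piece 6:s rests on {1:u}
minimal pieces: {0:r}
ways to finish when only these pieces remain (= sum over removing one remaining piece with nothing left below it):
  1 left: {5}→1  {6}→1
  2 left: {4,5}→1  {5,6}→2
  3 left: {3,4,5}→1  {4,5,6}→3
  4 left: {2,3,4,5}→1  {3,4,5,6}→4
  5 left: {2,3,4,5,6}→5
  placing 0:r first → 5 extensions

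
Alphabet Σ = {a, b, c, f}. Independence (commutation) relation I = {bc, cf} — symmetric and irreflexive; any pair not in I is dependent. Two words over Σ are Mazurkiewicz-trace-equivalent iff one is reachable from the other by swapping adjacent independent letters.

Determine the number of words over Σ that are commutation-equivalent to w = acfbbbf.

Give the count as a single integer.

6

piece 0:a — minimal
piece 1:c rests on {0:a}
piece 2:f rests on {0:a}
piece 3:b rests on {2:f}
piece 4:b rests on {3:b}
piece 5:b rests on {4:b}
piece 6:f rests on {5:b}
minimal pieces: {0:a}
ways to finish when only these pieces remain (= sum over removing one remaining piece with nothing left below it):
  1 left: {1}→1  {6}→1
  2 left: {1,6}→2  {5,6}→1
  3 left: {1,5,6}→3  {4,5,6}→1
  4 left: {1,4,5,6}→4  {3,4,5,6}→1
  5 left: {1,3,4,5,6}→5  {2,3,4,5,6}→1
  placing 0:a first → 6 extensions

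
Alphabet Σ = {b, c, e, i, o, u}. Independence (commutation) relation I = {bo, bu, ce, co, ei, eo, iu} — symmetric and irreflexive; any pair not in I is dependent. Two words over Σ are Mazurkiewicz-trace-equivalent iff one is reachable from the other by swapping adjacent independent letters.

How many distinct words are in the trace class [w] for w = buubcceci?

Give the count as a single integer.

30

drop 0:b onto floor
drop 1:u onto floor
drop 2:u onto {1:u}
drop 3:b onto {0:b}
drop 4:c onto {2:u, 3:b}
drop 5:c onto {4:c}
drop 6:e onto {2:u, 3:b}
drop 7:c onto {5:c}
drop 8:i onto {7:c}
ground layer = {0:b, 1:u}
drop-orders for the pieces not yet dropped (sum over which currently-grounded one goes next):
  1 to go: {6} 1  {8} 1
  2 to go: {6,8} 2  {7,8} 1
  3 to go: {5,7,8} 1  {6,7,8} 3
  4 to go: {4,5,7,8} 1  {5,6,7,8} 4
  5 to go: {4,5,6,7,8} 5
  6 to go: {2,4,5,6,7,8} 5  {3,4,5,6,7,8} 5
  7 to go: {0,3,4,5,6,7,8} 5  {1,2,4,5,6,7,8} 5  {2,3,4,5,6,7,8} 10
  if 0:b drops first: 15 orders
  if 1:u drops first: 15 orders
heap linearizations: 30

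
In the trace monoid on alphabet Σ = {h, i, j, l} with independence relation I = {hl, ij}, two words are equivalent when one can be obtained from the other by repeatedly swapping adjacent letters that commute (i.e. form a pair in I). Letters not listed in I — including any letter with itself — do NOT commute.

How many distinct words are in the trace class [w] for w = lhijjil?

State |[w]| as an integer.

12

drop 0:l onto floor
drop 1:h onto floor
drop 2:i onto {0:l, 1:h}
drop 3:j onto {0:l, 1:h}
drop 4:j onto {3:j}
drop 5:i onto {2:i}
drop 6:l onto {4:j, 5:i}
ground layer = {0:l, 1:h}
drop-orders for the pieces not yet dropped (sum over which currently-grounded one goes next):
  1 to go: {6} 1
  2 to go: {4,6} 1  {5,6} 1
  3 to go: {2,5,6} 1  {3,4,6} 1  {4,5,6} 2
  4 to go: {2,4,5,6} 3  {3,4,5,6} 3
  5 to go: {2,3,4,5,6} 6
  if 0:l drops first: 6 orders
  if 1:h drops first: 6 orders
heap linearizations: 12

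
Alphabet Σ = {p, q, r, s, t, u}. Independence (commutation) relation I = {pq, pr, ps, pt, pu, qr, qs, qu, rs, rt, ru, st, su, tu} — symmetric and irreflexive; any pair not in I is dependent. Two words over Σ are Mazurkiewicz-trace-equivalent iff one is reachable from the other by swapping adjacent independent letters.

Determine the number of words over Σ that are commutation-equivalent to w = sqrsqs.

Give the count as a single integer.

drop 0:s onto floor
drop 1:q onto floor
drop 2:r onto floor
drop 3:s onto {0:s}
drop 4:q onto {1:q}
drop 5:s onto {3:s}
ground layer = {0:s, 1:q, 2:r}
drop-orders for the pieces not yet dropped (sum over which currently-grounded one goes next):
  1 to go: {2} 1  {4} 1  {5} 1
  2 to go: {1,4} 1  {2,4} 2  {2,5} 2  {3,5} 1  {4,5} 2
  3 to go: {0,3,5} 1  {1,2,4} 3  {1,4,5} 3  {2,3,5} 3  {2,4,5} 6  {3,4,5} 3
  4 to go: {0,2,3,5} 4  {0,3,4,5} 4  {1,2,4,5} 12  {1,3,4,5} 6  {2,3,4,5} 12
  if 0:s drops first: 30 orders
  if 1:q drops first: 20 orders
  if 2:r drops first: 10 orders
heap linearizations: 60

60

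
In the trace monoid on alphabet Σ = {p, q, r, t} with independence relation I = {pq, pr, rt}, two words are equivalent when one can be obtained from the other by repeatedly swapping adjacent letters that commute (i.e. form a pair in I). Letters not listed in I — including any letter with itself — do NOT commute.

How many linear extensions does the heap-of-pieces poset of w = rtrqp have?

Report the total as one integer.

piece 0:r — minimal
piece 1:t — minimal
piece 2:r rests on {0:r}
piece 3:q rests on {1:t, 2:r}
piece 4:p rests on {1:t}
minimal pieces: {0:r, 1:t}
ways to finish when only these pieces remain (= sum over removing one remaining piece with nothing left below it):
  1 left: {3}→1  {4}→1
  2 left: {2,3}→1  {3,4}→2
  3 left: {0,2,3}→1  {1,3,4}→2  {2,3,4}→3
  placing 0:r first → 5 extensions
  placing 1:t first → 4 extensions
total linear extensions = 9

9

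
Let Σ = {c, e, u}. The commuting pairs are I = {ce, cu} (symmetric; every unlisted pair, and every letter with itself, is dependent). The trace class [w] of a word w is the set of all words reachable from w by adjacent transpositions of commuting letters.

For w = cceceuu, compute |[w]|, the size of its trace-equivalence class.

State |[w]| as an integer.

35

#0=c has no predecessor
#1=c depends on [0:c]
#2=e has no predecessor
#3=c depends on [1:c]
#4=e depends on [2:e]
#5=u depends on [4:e]
#6=u depends on [5:u]
sources: [0:c, 2:e]
N(rest) = Σ N(rest − s) over sources s of rest; N(one piece) = 1:
  size 1 → [3]=1  [6]=1
  size 2 → [1,3]=1  [3,6]=2  [5,6]=1
  size 3 → [0,1,3]=1  [1,3,6]=3  [3,5,6]=3  [4,5,6]=1
  size 4 → [0,1,3,6]=4  [1,3,5,6]=6  [2,4,5,6]=1  [3,4,5,6]=4
  size 5 → [0,1,3,5,6]=10  [1,3,4,5,6]=10  [2,3,4,5,6]=5
  first=0(c) contributes 15
  first=2(e) contributes 20
|[w]| = 35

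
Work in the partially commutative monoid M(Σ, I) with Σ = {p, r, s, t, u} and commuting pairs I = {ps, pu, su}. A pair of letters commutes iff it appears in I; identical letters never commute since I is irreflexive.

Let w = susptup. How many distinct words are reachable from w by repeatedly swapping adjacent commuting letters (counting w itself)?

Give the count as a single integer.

piece 0:s — minimal
piece 1:u — minimal
piece 2:s rests on {0:s}
piece 3:p — minimal
piece 4:t rests on {1:u, 2:s, 3:p}
piece 5:u rests on {4:t}
piece 6:p rests on {4:t}
minimal pieces: {0:s, 1:u, 3:p}
ways to finish when only these pieces remain (= sum over removing one remaining piece with nothing left below it):
  1 left: {5}→1  {6}→1
  2 left: {5,6}→2
  3 left: {4,5,6}→2
  4 left: {1,4,5,6}→2  {2,4,5,6}→2  {3,4,5,6}→2
  5 left: {0,2,4,5,6}→2  {1,2,4,5,6}→4  {1,3,4,5,6}→4  {2,3,4,5,6}→4
  placing 0:s first → 12 extensions
  placing 1:u first → 6 extensions
  placing 3:p first → 6 extensions
total linear extensions = 24

24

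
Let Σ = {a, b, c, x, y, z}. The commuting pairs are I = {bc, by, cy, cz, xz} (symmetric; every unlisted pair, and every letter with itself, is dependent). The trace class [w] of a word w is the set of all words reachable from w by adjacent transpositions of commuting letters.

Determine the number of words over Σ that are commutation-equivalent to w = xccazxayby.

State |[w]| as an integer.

6

drop 0:x onto floor
drop 1:c onto {0:x}
drop 2:c onto {1:c}
drop 3:a onto {2:c}
drop 4:z onto {3:a}
drop 5:x onto {3:a}
drop 6:a onto {4:z, 5:x}
drop 7:y onto {6:a}
drop 8:b onto {6:a}
drop 9:y onto {7:y}
ground layer = {0:x}
drop-orders for the pieces not yet dropped (sum over which currently-grounded one goes next):
  1 to go: {8} 1  {9} 1
  2 to go: {7,9} 1  {8,9} 2
  3 to go: {7,8,9} 3
  4 to go: {6,7,8,9} 3
  5 to go: {4,6,7,8,9} 3  {5,6,7,8,9} 3
  6 to go: {4,5,6,7,8,9} 6
  7 to go: {3,4,5,6,7,8,9} 6
  8 to go: {2,3,4,5,6,7,8,9} 6
  if 0:x drops first: 6 orders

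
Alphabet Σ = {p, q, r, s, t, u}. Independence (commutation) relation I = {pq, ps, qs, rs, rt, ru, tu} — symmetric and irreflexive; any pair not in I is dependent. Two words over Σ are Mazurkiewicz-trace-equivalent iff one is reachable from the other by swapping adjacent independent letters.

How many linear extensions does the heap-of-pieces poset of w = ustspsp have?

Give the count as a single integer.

6

#0=u has no predecessor
#1=s depends on [0:u]
#2=t depends on [1:s]
#3=s depends on [2:t]
#4=p depends on [2:t]
#5=s depends on [3:s]
#6=p depends on [4:p]
sources: [0:u]
N(rest) = Σ N(rest − s) over sources s of rest; N(one piece) = 1:
  size 1 → [5]=1  [6]=1
  size 2 → [3,5]=1  [4,6]=1  [5,6]=2
  size 3 → [3,5,6]=3  [4,5,6]=3
  size 4 → [3,4,5,6]=6
  size 5 → [2,3,4,5,6]=6
  first=0(u) contributes 6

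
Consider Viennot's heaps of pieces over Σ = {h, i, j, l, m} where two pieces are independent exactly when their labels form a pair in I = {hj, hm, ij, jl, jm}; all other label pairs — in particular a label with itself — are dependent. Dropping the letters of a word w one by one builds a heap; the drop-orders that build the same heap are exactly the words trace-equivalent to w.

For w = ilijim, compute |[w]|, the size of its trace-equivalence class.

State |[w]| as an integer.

drop 0:i onto floor
drop 1:l onto {0:i}
drop 2:i onto {1:l}
drop 3:j onto floor
drop 4:i onto {2:i}
drop 5:m onto {4:i}
ground layer = {0:i, 3:j}
drop-orders for the pieces not yet dropped (sum over which currently-grounded one goes next):
  1 to go: {3} 1  {5} 1
  2 to go: {3,5} 2  {4,5} 1
  3 to go: {2,4,5} 1  {3,4,5} 3
  4 to go: {1,2,4,5} 1  {2,3,4,5} 4
  if 0:i drops first: 5 orders
  if 3:j drops first: 1 orders
heap linearizations: 6

6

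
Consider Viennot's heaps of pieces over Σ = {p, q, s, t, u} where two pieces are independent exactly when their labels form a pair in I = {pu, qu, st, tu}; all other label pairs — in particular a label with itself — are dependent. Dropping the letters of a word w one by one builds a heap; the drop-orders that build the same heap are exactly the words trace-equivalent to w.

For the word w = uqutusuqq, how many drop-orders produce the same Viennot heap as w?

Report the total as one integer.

46

0(u) covers ∅
1(q) covers ∅
2(u) covers 0:u
3(t) covers 1:q
4(u) covers 2:u
5(s) covers 1:q, 4:u
6(u) covers 5:s
7(q) covers 3:t, 5:s
8(q) covers 7:q
floor of heap: 0:u, 1:q
completions by unplaced set U, small U first (add the entries for U minus each lowest piece of U):
  |U|=1: {6}:1  {8}:1
  |U|=2: {6,8}:2  {7,8}:1
  |U|=3: {3,7,8}:1  {6,7,8}:3
  |U|=4: {3,6,7,8}:4  {5,6,7,8}:3
  |U|=5: {3,5,6,7,8}:7  {4,5,6,7,8}:3
  |U|=6: {1,3,5,6,7,8}:7  {2,4,5,6,7,8}:3  {3,4,5,6,7,8}:10
  |U|=7: {0,2,4,5,6,7,8}:3  {1,3,4,5,6,7,8}:17  {2,3,4,5,6,7,8}:13
  start at 0(u): 30
  start at 1(q): 16
sum over floor = 46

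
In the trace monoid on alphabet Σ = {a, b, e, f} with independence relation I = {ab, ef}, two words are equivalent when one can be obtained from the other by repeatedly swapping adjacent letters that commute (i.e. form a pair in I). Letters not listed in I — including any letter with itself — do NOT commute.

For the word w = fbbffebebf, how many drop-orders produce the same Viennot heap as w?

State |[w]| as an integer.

3

0(f) covers ∅
1(b) covers 0:f
2(b) covers 1:b
3(f) covers 2:b
4(f) covers 3:f
5(e) covers 2:b
6(b) covers 4:f, 5:e
7(e) covers 6:b
8(b) covers 7:e
9(f) covers 8:b
floor of heap: 0:f
completions by unplaced set U, small U first (add the entries for U minus each lowest piece of U):
  |U|=1: {9}:1
  |U|=2: {8,9}:1
  |U|=3: {7,8,9}:1
  |U|=4: {6,7,8,9}:1
  |U|=5: {4,6,7,8,9}:1  {5,6,7,8,9}:1
  |U|=6: {3,4,6,7,8,9}:1  {4,5,6,7,8,9}:2
  |U|=7: {3,4,5,6,7,8,9}:3
  |U|=8: {2,3,4,5,6,7,8,9}:3
  start at 0(f): 3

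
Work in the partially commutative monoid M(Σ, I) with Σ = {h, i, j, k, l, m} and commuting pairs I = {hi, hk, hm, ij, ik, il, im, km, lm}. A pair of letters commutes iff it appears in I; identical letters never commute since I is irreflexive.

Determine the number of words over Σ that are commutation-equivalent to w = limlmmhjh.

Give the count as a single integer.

180

drop 0:l onto floor
drop 1:i onto floor
drop 2:m onto floor
drop 3:l onto {0:l}
drop 4:m onto {2:m}
drop 5:m onto {4:m}
drop 6:h onto {3:l}
drop 7:j onto {5:m, 6:h}
drop 8:h onto {7:j}
ground layer = {0:l, 1:i, 2:m}
drop-orders for the pieces not yet dropped (sum over which currently-grounded one goes next):
  1 to go: {1} 1  {8} 1
  2 to go: {1,8} 2  {7,8} 1
  3 to go: {1,7,8} 3  {5,7,8} 1  {6,7,8} 1
  4 to go: {1,5,7,8} 4  {1,6,7,8} 4  {3,6,7,8} 1  {4,5,7,8} 1  {5,6,7,8} 2
  5 to go: {0,3,6,7,8} 1  {1,3,6,7,8} 5  {1,4,5,7,8} 5  {1,5,6,7,8} 10  {2,4,5,7,8} 1  {3,5,6,7,8} 3  {4,5,6,7,8} 3
  6 to go: {0,1,3,6,7,8} 6  {0,3,5,6,7,8} 4  {1,2,4,5,7,8} 6  {1,3,5,6,7,8} 18  {1,4,5,6,7,8} 18  {2,4,5,6,7,8} 4  {3,4,5,6,7,8} 6
  7 to go: {0,1,3,5,6,7,8} 28  {0,3,4,5,6,7,8} 10  {1,2,4,5,6,7,8} 28  {1,3,4,5,6,7,8} 42  {2,3,4,5,6,7,8} 10
  if 0:l drops first: 80 orders
  if 1:i drops first: 20 orders
  if 2:m drops first: 80 orders
heap linearizations: 180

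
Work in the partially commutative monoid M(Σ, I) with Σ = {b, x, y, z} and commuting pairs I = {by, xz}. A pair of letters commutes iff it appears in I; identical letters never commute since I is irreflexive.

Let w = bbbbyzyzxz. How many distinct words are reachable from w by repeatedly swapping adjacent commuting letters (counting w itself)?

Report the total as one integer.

piece 0:b — minimal
piece 1:b rests on {0:b}
piece 2:b rests on {1:b}
piece 3:b rests on {2:b}
piece 4:y — minimal
piece 5:z rests on {3:b, 4:y}
piece 6:y rests on {5:z}
piece 7:z rests on {6:y}
piece 8:x rests on {6:y}
piece 9:z rests on {7:z}
minimal pieces: {0:b, 4:y}
ways to finish when only these pieces remain (= sum over removing one remaining piece with nothing left below it):
  1 left: {8}→1  {9}→1
  2 left: {7,9}→1  {8,9}→2
  3 left: {7,8,9}→3
  4 left: {6,7,8,9}→3
  5 left: {5,6,7,8,9}→3
  6 left: {3,5,6,7,8,9}→3  {4,5,6,7,8,9}→3
  7 left: {2,3,5,6,7,8,9}→3  {3,4,5,6,7,8,9}→6
  8 left: {1,2,3,5,6,7,8,9}→3  {2,3,4,5,6,7,8,9}→9
  placing 0:b first → 12 extensions
  placing 4:y first → 3 extensions
total linear extensions = 15

15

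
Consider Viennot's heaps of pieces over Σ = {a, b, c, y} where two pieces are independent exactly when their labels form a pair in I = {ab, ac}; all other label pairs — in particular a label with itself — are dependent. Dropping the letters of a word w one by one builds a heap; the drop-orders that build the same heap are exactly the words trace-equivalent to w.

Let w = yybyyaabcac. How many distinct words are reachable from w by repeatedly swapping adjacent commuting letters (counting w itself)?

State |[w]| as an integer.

drop 0:y onto floor
drop 1:y onto {0:y}
drop 2:b onto {1:y}
drop 3:y onto {2:b}
drop 4:y onto {3:y}
drop 5:a onto {4:y}
drop 6:a onto {5:a}
drop 7:b onto {4:y}
drop 8:c onto {7:b}
drop 9:a onto {6:a}
drop 10:c onto {8:c}
ground layer = {0:y}
drop-orders for the pieces not yet dropped (sum over which currently-grounded one goes next):
  1 to go: {9} 1  {10} 1
  2 to go: {6,9} 1  {8,10} 1  {9,10} 2
  3 to go: {5,6,9} 1  {6,9,10} 3  {7,8,10} 1  {8,9,10} 3
  4 to go: {5,6,9,10} 4  {6,8,9,10} 6  {7,8,9,10} 4
  5 to go: {5,6,8,9,10} 10  {6,7,8,9,10} 10
  6 to go: {5,6,7,8,9,10} 20
  7 to go: {4,5,6,7,8,9,10} 20
  8 to go: {3,4,5,6,7,8,9,10} 20
  9 to go: {2,3,4,5,6,7,8,9,10} 20
  if 0:y drops first: 20 orders

20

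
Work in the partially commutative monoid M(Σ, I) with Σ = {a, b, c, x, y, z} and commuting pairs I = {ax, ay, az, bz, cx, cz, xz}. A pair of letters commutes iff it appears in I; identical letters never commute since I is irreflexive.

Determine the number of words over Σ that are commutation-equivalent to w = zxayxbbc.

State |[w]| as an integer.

10

#0=z has no predecessor
#1=x has no predecessor
#2=a has no predecessor
#3=y depends on [0:z, 1:x]
#4=x depends on [3:y]
#5=b depends on [2:a, 4:x]
#6=b depends on [5:b]
#7=c depends on [6:b]
sources: [0:z, 1:x, 2:a]
N(rest) = Σ N(rest − s) over sources s of rest; N(one piece) = 1:
  size 1 → [7]=1
  size 2 → [6,7]=1
  size 3 → [5,6,7]=1
  size 4 → [2,5,6,7]=1  [4,5,6,7]=1
  size 5 → [2,4,5,6,7]=2  [3,4,5,6,7]=1
  size 6 → [0,3,4,5,6,7]=1  [1,3,4,5,6,7]=1  [2,3,4,5,6,7]=3
  first=0(z) contributes 4
  first=1(x) contributes 4
  first=2(a) contributes 2
|[w]| = 10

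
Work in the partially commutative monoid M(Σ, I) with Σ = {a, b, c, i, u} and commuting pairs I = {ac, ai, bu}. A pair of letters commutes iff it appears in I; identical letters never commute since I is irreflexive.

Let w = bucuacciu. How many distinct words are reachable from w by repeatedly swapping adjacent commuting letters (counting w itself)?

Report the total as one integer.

piece 0:b — minimal
piece 1:u — minimal
piece 2:c rests on {0:b, 1:u}
piece 3:u rests on {2:c}
piece 4:a rests on {3:u}
piece 5:c rests on {3:u}
piece 6:c rests on {5:c}
piece 7:i rests on {6:c}
piece 8:u rests on {4:a, 7:i}
minimal pieces: {0:b, 1:u}
ways to finish when only these pieces remain (= sum over removing one remaining piece with nothing left below it):
  1 left: {8}→1
  2 left: {4,8}→1  {7,8}→1
  3 left: {4,7,8}→2  {6,7,8}→1
  4 left: {4,6,7,8}→3  {5,6,7,8}→1
  5 left: {4,5,6,7,8}→4
  6 left: {3,4,5,6,7,8}→4
  7 left: {2,3,4,5,6,7,8}→4
  placing 0:b first → 4 extensions
  placing 1:u first → 4 extensions
total linear extensions = 8

8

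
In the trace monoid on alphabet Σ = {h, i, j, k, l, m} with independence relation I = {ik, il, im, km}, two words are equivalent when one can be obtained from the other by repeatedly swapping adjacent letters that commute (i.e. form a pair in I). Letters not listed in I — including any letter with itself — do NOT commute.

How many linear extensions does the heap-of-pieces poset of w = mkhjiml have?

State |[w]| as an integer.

6

drop 0:m onto floor
drop 1:k onto floor
drop 2:h onto {0:m, 1:k}
drop 3:j onto {2:h}
drop 4:i onto {3:j}
drop 5:m onto {3:j}
drop 6:l onto {5:m}
ground layer = {0:m, 1:k}
drop-orders for the pieces not yet dropped (sum over which currently-grounded one goes next):
  1 to go: {4} 1  {6} 1
  2 to go: {4,6} 2  {5,6} 1
  3 to go: {4,5,6} 3
  4 to go: {3,4,5,6} 3
  5 to go: {2,3,4,5,6} 3
  if 0:m drops first: 3 orders
  if 1:k drops first: 3 orders
heap linearizations: 6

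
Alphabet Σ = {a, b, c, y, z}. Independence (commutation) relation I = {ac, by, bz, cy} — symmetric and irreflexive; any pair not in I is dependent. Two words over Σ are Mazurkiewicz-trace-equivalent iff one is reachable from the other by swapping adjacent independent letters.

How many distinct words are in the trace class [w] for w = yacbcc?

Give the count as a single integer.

3

piece 0:y — minimal
piece 1:a rests on {0:y}
piece 2:c — minimal
piece 3:b rests on {1:a, 2:c}
piece 4:c rests on {3:b}
piece 5:c rests on {4:c}
minimal pieces: {0:y, 2:c}
ways to finish when only these pieces remain (= sum over removing one remaining piece with nothing left below it):
  1 left: {5}→1
  2 left: {4,5}→1
  3 left: {3,4,5}→1
  4 left: {1,3,4,5}→1  {2,3,4,5}→1
  placing 0:y first → 2 extensions
  placing 2:c first → 1 extensions
total linear extensions = 3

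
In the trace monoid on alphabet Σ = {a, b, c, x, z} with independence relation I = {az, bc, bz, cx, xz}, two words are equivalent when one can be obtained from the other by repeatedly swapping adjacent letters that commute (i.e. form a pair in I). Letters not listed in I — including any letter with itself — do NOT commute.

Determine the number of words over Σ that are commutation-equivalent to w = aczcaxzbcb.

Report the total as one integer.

piece 0:a — minimal
piece 1:c rests on {0:a}
piece 2:z rests on {1:c}
piece 3:c rests on {2:z}
piece 4:a rests on {3:c}
piece 5:x rests on {4:a}
piece 6:z rests on {3:c}
piece 7:b rests on {5:x}
piece 8:c rests on {4:a, 6:z}
piece 9:b rests on {7:b}
minimal pieces: {0:a}
ways to finish when only these pieces remain (= sum over removing one remaining piece with nothing left below it):
  1 left: {8}→1  {9}→1
  2 left: {6,8}→1  {7,9}→1  {8,9}→2
  3 left: {5,7,9}→1  {6,8,9}→3  {7,8,9}→3
  4 left: {5,7,8,9}→4  {6,7,8,9}→6
  5 left: {4,5,7,8,9}→4  {5,6,7,8,9}→10
  6 left: {4,5,6,7,8,9}→14
  7 left: {3,4,5,6,7,8,9}→14
  8 left: {2,3,4,5,6,7,8,9}→14
  placing 0:a first → 14 extensions

14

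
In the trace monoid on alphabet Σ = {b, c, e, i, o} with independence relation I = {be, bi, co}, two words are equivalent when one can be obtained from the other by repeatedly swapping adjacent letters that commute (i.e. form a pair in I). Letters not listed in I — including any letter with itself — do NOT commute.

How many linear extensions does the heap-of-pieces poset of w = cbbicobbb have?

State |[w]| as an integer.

drop 0:c onto floor
drop 1:b onto {0:c}
drop 2:b onto {1:b}
drop 3:i onto {0:c}
drop 4:c onto {2:b, 3:i}
drop 5:o onto {2:b, 3:i}
drop 6:b onto {4:c, 5:o}
drop 7:b onto {6:b}
drop 8:b onto {7:b}
ground layer = {0:c}
drop-orders for the pieces not yet dropped (sum over which currently-grounded one goes next):
  1 to go: {8} 1
  2 to go: {7,8} 1
  3 to go: {6,7,8} 1
  4 to go: {4,6,7,8} 1  {5,6,7,8} 1
  5 to go: {4,5,6,7,8} 2
  6 to go: {2,4,5,6,7,8} 2  {3,4,5,6,7,8} 2
  7 to go: {1,2,4,5,6,7,8} 2  {2,3,4,5,6,7,8} 4
  if 0:c drops first: 6 orders

6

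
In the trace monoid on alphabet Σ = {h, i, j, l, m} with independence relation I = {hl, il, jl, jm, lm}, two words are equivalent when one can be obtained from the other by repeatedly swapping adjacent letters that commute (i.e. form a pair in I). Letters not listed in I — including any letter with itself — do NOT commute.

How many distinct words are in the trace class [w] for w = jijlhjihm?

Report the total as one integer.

9

0(j) covers ∅
1(i) covers 0:j
2(j) covers 1:i
3(l) covers ∅
4(h) covers 2:j
5(j) covers 4:h
6(i) covers 5:j
7(h) covers 6:i
8(m) covers 7:h
floor of heap: 0:j, 3:l
completions by unplaced set U, small U first (add the entries for U minus each lowest piece of U):
  |U|=1: {3}:1  {8}:1
  |U|=2: {3,8}:2  {7,8}:1
  |U|=3: {3,7,8}:3  {6,7,8}:1
  |U|=4: {3,6,7,8}:4  {5,6,7,8}:1
  |U|=5: {3,5,6,7,8}:5  {4,5,6,7,8}:1
  |U|=6: {2,4,5,6,7,8}:1  {3,4,5,6,7,8}:6
  |U|=7: {1,2,4,5,6,7,8}:1  {2,3,4,5,6,7,8}:7
  start at 0(j): 8
  start at 3(l): 1
sum over floor = 9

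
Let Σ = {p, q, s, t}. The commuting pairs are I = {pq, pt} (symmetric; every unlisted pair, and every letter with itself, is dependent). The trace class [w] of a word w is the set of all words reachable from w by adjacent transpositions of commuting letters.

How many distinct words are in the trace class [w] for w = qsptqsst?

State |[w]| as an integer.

drop 0:q onto floor
drop 1:s onto {0:q}
drop 2:p onto {1:s}
drop 3:t onto {1:s}
drop 4:q onto {3:t}
drop 5:s onto {2:p, 4:q}
drop 6:s onto {5:s}
drop 7:t onto {6:s}
ground layer = {0:q}
drop-orders for the pieces not yet dropped (sum over which currently-grounded one goes next):
  1 to go: {7} 1
  2 to go: {6,7} 1
  3 to go: {5,6,7} 1
  4 to go: {2,5,6,7} 1  {4,5,6,7} 1
  5 to go: {2,4,5,6,7} 2  {3,4,5,6,7} 1
  6 to go: {2,3,4,5,6,7} 3
  if 0:q drops first: 3 orders

3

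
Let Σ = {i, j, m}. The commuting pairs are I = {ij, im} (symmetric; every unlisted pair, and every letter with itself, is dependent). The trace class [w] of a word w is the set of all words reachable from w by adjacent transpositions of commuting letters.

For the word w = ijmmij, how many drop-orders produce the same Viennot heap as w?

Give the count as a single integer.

drop 0:i onto floor
drop 1:j onto floor
drop 2:m onto {1:j}
drop 3:m onto {2:m}
drop 4:i onto {0:i}
drop 5:j onto {3:m}
ground layer = {0:i, 1:j}
drop-orders for the pieces not yet dropped (sum over which currently-grounded one goes next):
  1 to go: {4} 1  {5} 1
  2 to go: {0,4} 1  {3,5} 1  {4,5} 2
  3 to go: {0,4,5} 3  {2,3,5} 1  {3,4,5} 3
  4 to go: {0,3,4,5} 6  {1,2,3,5} 1  {2,3,4,5} 4
  if 0:i drops first: 5 orders
  if 1:j drops first: 10 orders
heap linearizations: 15

15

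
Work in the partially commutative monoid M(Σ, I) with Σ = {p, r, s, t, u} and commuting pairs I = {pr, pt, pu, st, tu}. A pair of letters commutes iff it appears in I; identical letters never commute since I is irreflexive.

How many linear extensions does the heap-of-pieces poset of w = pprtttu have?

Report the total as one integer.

84

piece 0:p — minimal
piece 1:p rests on {0:p}
piece 2:r — minimal
piece 3:t rests on {2:r}
piece 4:t rests on {3:t}
piece 5:t rests on {4:t}
piece 6:u rests on {2:r}
minimal pieces: {0:p, 2:r}
ways to finish when only these pieces remain (= sum over removing one remaining piece with nothing left below it):
  1 left: {1}→1  {5}→1  {6}→1
  2 left: {0,1}→1  {1,5}→2  {1,6}→2  {4,5}→1  {5,6}→2
  3 left: {0,1,5}→3  {0,1,6}→3  {1,4,5}→3  {1,5,6}→6  {3,4,5}→1  {4,5,6}→3
  4 left: {0,1,4,5}→6  {0,1,5,6}→12  {1,3,4,5}→4  {1,4,5,6}→12  {3,4,5,6}→4
  5 left: {0,1,3,4,5}→10  {0,1,4,5,6}→30  {1,3,4,5,6}→20  {2,3,4,5,6}→4
  placing 0:p first → 24 extensions
  placing 2:r first → 60 extensions
total linear extensions = 84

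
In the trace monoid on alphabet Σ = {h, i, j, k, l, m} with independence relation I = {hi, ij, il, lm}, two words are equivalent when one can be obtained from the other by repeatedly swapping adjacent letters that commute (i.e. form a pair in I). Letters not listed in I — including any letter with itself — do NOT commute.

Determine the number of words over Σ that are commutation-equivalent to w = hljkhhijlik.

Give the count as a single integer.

#0=h has no predecessor
#1=l depends on [0:h]
#2=j depends on [1:l]
#3=k depends on [2:j]
#4=h depends on [3:k]
#5=h depends on [4:h]
#6=i depends on [3:k]
#7=j depends on [5:h]
#8=l depends on [7:j]
#9=i depends on [6:i]
#10=k depends on [8:l, 9:i]
sources: [0:h]
N(rest) = Σ N(rest − s) over sources s of rest; N(one piece) = 1:
  size 1 → [10]=1
  size 2 → [8,10]=1  [9,10]=1
  size 3 → [6,9,10]=1  [7,8,10]=1  [8,9,10]=2
  size 4 → [5,7,8,10]=1  [6,8,9,10]=3  [7,8,9,10]=3
  size 5 → [4,5,7,8,10]=1  [5,7,8,9,10]=4  [6,7,8,9,10]=6
  size 6 → [4,5,7,8,9,10]=5  [5,6,7,8,9,10]=10
  size 7 → [4,5,6,7,8,9,10]=15
  size 8 → [3,4,5,6,7,8,9,10]=15
  size 9 → [2,3,4,5,6,7,8,9,10]=15
  first=0(h) contributes 15

15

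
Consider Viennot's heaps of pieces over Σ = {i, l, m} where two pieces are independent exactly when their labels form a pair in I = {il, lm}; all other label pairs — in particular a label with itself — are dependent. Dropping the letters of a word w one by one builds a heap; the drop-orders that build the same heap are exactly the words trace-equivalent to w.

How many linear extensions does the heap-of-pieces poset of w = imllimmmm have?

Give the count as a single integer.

#0=i has no predecessor
#1=m depends on [0:i]
#2=l has no predecessor
#3=l depends on [2:l]
#4=i depends on [1:m]
#5=m depends on [4:i]
#6=m depends on [5:m]
#7=m depends on [6:m]
#8=m depends on [7:m]
sources: [0:i, 2:l]
N(rest) = Σ N(rest − s) over sources s of rest; N(one piece) = 1:
  size 1 → [3]=1  [8]=1
  size 2 → [2,3]=1  [3,8]=2  [7,8]=1
  size 3 → [2,3,8]=3  [3,7,8]=3  [6,7,8]=1
  size 4 → [2,3,7,8]=6  [3,6,7,8]=4  [5,6,7,8]=1
  size 5 → [2,3,6,7,8]=10  [3,5,6,7,8]=5  [4,5,6,7,8]=1
  size 6 → [1,4,5,6,7,8]=1  [2,3,5,6,7,8]=15  [3,4,5,6,7,8]=6
  size 7 → [0,1,4,5,6,7,8]=1  [1,3,4,5,6,7,8]=7  [2,3,4,5,6,7,8]=21
  first=0(i) contributes 28
  first=2(l) contributes 8
|[w]| = 36

36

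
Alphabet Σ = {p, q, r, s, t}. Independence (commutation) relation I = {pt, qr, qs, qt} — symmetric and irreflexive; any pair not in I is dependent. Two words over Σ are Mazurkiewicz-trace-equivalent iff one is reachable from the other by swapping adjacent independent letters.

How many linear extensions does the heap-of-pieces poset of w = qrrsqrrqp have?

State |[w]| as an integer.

56

#0=q has no predecessor
#1=r has no predecessor
#2=r depends on [1:r]
#3=s depends on [2:r]
#4=q depends on [0:q]
#5=r depends on [3:s]
#6=r depends on [5:r]
#7=q depends on [4:q]
#8=p depends on [6:r, 7:q]
sources: [0:q, 1:r]
N(rest) = Σ N(rest − s) over sources s of rest; N(one piece) = 1:
  size 1 → [8]=1
  size 2 → [6,8]=1  [7,8]=1
  size 3 → [4,7,8]=1  [5,6,8]=1  [6,7,8]=2
  size 4 → [0,4,7,8]=1  [3,5,6,8]=1  [4,6,7,8]=3  [5,6,7,8]=3
  size 5 → [0,4,6,7,8]=4  [2,3,5,6,8]=1  [3,5,6,7,8]=4  [4,5,6,7,8]=6
  size 6 → [0,4,5,6,7,8]=10  [1,2,3,5,6,8]=1  [2,3,5,6,7,8]=5  [3,4,5,6,7,8]=10
  size 7 → [0,3,4,5,6,7,8]=20  [1,2,3,5,6,7,8]=6  [2,3,4,5,6,7,8]=15
  first=0(q) contributes 21
  first=1(r) contributes 35
|[w]| = 56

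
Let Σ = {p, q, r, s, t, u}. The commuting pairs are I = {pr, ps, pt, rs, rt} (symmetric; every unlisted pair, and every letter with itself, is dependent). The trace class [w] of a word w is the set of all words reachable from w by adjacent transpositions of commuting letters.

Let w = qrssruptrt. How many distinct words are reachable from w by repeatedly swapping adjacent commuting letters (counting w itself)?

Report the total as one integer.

72

piece 0:q — minimal
piece 1:r rests on {0:q}
piece 2:s rests on {0:q}
piece 3:s rests on {2:s}
piece 4:r rests on {1:r}
piece 5:u rests on {3:s, 4:r}
piece 6:p rests on {5:u}
piece 7:t rests on {5:u}
piece 8:r rests on {5:u}
piece 9:t rests on {7:t}
minimal pieces: {0:q}
ways to finish when only these pieces remain (= sum over removing one remaining piece with nothing left below it):
  1 left: {6}→1  {8}→1  {9}→1
  2 left: {6,8}→2  {6,9}→2  {7,9}→1  {8,9}→2
  3 left: {6,7,9}→3  {6,8,9}→6  {7,8,9}→3
  4 left: {6,7,8,9}→12
  5 left: {5,6,7,8,9}→12
  6 left: {3,5,6,7,8,9}→12  {4,5,6,7,8,9}→12
  7 left: {1,4,5,6,7,8,9}→12  {2,3,5,6,7,8,9}→12  {3,4,5,6,7,8,9}→24
  8 left: {1,3,4,5,6,7,8,9}→36  {2,3,4,5,6,7,8,9}→36
  placing 0:q first → 72 extensions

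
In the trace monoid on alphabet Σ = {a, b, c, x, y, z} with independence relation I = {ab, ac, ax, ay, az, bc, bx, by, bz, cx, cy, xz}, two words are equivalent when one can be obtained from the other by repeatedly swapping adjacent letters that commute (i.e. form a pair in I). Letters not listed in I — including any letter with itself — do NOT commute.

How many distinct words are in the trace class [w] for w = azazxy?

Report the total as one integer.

#0=a has no predecessor
#1=z has no predecessor
#2=a depends on [0:a]
#3=z depends on [1:z]
#4=x has no predecessor
#5=y depends on [3:z, 4:x]
sources: [0:a, 1:z, 4:x]
N(rest) = Σ N(rest − s) over sources s of rest; N(one piece) = 1:
  size 1 → [2]=1  [5]=1
  size 2 → [0,2]=1  [2,5]=2  [3,5]=1  [4,5]=1
  size 3 → [0,2,5]=3  [1,3,5]=1  [2,3,5]=3  [2,4,5]=3  [3,4,5]=2
  size 4 → [0,2,3,5]=6  [0,2,4,5]=6  [1,2,3,5]=4  [1,3,4,5]=3  [2,3,4,5]=8
  first=0(a) contributes 15
  first=1(z) contributes 20
  first=4(x) contributes 10
|[w]| = 45

45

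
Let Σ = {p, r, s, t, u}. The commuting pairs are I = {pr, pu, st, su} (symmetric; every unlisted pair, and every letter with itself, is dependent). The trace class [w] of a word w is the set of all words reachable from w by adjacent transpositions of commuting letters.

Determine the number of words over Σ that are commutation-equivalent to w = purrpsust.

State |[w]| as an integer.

75

#0=p has no predecessor
#1=u has no predecessor
#2=r depends on [1:u]
#3=r depends on [2:r]
#4=p depends on [0:p]
#5=s depends on [3:r, 4:p]
#6=u depends on [3:r]
#7=s depends on [5:s]
#8=t depends on [4:p, 6:u]
sources: [0:p, 1:u]
N(rest) = Σ N(rest − s) over sources s of rest; N(one piece) = 1:
  size 1 → [7]=1  [8]=1
  size 2 → [5,7]=1  [6,8]=1  [7,8]=2
  size 3 → [5,7,8]=3  [6,7,8]=3
  size 4 → [4,5,7,8]=3  [5,6,7,8]=6
  size 5 → [0,4,5,7,8]=3  [3,5,6,7,8]=6  [4,5,6,7,8]=9
  size 6 → [0,4,5,6,7,8]=12  [2,3,5,6,7,8]=6  [3,4,5,6,7,8]=15
  size 7 → [0,3,4,5,6,7,8]=27  [1,2,3,5,6,7,8]=6  [2,3,4,5,6,7,8]=21
  first=0(p) contributes 27
  first=1(u) contributes 48
|[w]| = 75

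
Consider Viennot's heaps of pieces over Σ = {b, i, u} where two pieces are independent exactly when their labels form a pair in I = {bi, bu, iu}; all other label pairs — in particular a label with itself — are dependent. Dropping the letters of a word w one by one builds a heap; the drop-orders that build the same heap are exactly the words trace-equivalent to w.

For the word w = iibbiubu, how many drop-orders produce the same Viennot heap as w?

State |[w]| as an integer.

#0=i has no predecessor
#1=i depends on [0:i]
#2=b has no predecessor
#3=b depends on [2:b]
#4=i depends on [1:i]
#5=u has no predecessor
#6=b depends on [3:b]
#7=u depends on [5:u]
sources: [0:i, 2:b, 5:u]
N(rest) = Σ N(rest − s) over sources s of rest; N(one piece) = 1:
  size 1 → [4]=1  [6]=1  [7]=1
  size 2 → [1,4]=1  [3,6]=1  [4,6]=2  [4,7]=2  [5,7]=1  [6,7]=2
  size 3 → [0,1,4]=1  [1,4,6]=3  [1,4,7]=3  [2,3,6]=1  [3,4,6]=3  [3,6,7]=3  [4,5,7]=3  [4,6,7]=6  [5,6,7]=3
  size 4 → [0,1,4,6]=4  [0,1,4,7]=4  [1,3,4,6]=6  [1,4,5,7]=6  [1,4,6,7]=12  [2,3,4,6]=4  [2,3,6,7]=4  [3,4,6,7]=12  [3,5,6,7]=6  [4,5,6,7]=12
  size 5 → [0,1,3,4,6]=10  [0,1,4,5,7]=10  [0,1,4,6,7]=20  [1,2,3,4,6]=10  [1,3,4,6,7]=30  [1,4,5,6,7]=30  [2,3,4,6,7]=20  [2,3,5,6,7]=10  [3,4,5,6,7]=30
  size 6 → [0,1,2,3,4,6]=20  [0,1,3,4,6,7]=60  [0,1,4,5,6,7]=60  [1,2,3,4,6,7]=60  [1,3,4,5,6,7]=90  [2,3,4,5,6,7]=60
  first=0(i) contributes 210
  first=2(b) contributes 210
  first=5(u) contributes 140
|[w]| = 560

560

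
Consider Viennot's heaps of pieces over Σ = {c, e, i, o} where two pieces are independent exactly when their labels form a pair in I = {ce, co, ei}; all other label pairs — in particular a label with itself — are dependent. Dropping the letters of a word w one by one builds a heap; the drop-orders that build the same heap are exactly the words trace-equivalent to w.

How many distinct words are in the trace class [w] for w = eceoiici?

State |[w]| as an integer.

#0=e has no predecessor
#1=c has no predecessor
#2=e depends on [0:e]
#3=o depends on [2:e]
#4=i depends on [1:c, 3:o]
#5=i depends on [4:i]
#6=c depends on [5:i]
#7=i depends on [6:c]
sources: [0:e, 1:c]
N(rest) = Σ N(rest − s) over sources s of rest; N(one piece) = 1:
  size 1 → [7]=1
  size 2 → [6,7]=1
  size 3 → [5,6,7]=1
  size 4 → [4,5,6,7]=1
  size 5 → [1,4,5,6,7]=1  [3,4,5,6,7]=1
  size 6 → [1,3,4,5,6,7]=2  [2,3,4,5,6,7]=1
  first=0(e) contributes 3
  first=1(c) contributes 1
|[w]| = 4

4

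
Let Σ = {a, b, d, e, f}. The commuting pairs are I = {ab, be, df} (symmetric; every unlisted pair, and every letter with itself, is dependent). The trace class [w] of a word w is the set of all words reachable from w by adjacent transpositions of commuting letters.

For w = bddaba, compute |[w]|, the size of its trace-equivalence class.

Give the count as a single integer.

3

#0=b has no predecessor
#1=d depends on [0:b]
#2=d depends on [1:d]
#3=a depends on [2:d]
#4=b depends on [2:d]
#5=a depends on [3:a]
sources: [0:b]
N(rest) = Σ N(rest − s) over sources s of rest; N(one piece) = 1:
  size 1 → [4]=1  [5]=1
  size 2 → [3,5]=1  [4,5]=2
  size 3 → [3,4,5]=3
  size 4 → [2,3,4,5]=3
  first=0(b) contributes 3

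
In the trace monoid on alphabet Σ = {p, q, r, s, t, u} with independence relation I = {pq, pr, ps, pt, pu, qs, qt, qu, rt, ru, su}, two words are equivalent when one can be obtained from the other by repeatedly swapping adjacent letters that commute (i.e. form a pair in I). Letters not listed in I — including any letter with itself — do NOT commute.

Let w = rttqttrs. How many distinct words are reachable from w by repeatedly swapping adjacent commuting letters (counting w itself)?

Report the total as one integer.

drop 0:r onto floor
drop 1:t onto floor
drop 2:t onto {1:t}
drop 3:q onto {0:r}
drop 4:t onto {2:t}
drop 5:t onto {4:t}
drop 6:r onto {3:q}
drop 7:s onto {5:t, 6:r}
ground layer = {0:r, 1:t}
drop-orders for the pieces not yet dropped (sum over which currently-grounded one goes next):
  1 to go: {7} 1
  2 to go: {5,7} 1  {6,7} 1
  3 to go: {3,6,7} 1  {4,5,7} 1  {5,6,7} 2
  4 to go: {0,3,6,7} 1  {2,4,5,7} 1  {3,5,6,7} 3  {4,5,6,7} 3
  5 to go: {0,3,5,6,7} 4  {1,2,4,5,7} 1  {2,4,5,6,7} 4  {3,4,5,6,7} 6
  6 to go: {0,3,4,5,6,7} 10  {1,2,4,5,6,7} 5  {2,3,4,5,6,7} 10
  if 0:r drops first: 15 orders
  if 1:t drops first: 20 orders
heap linearizations: 35

35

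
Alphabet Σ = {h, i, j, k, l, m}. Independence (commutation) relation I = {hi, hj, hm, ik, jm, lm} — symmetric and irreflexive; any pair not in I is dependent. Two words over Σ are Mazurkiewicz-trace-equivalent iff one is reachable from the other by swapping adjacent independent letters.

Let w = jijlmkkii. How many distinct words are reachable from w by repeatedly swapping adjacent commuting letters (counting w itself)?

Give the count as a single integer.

18

piece 0:j — minimal
piece 1:i rests on {0:j}
piece 2:j rests on {1:i}
piece 3:l rests on {2:j}
piece 4:m rests on {1:i}
piece 5:k rests on {3:l, 4:m}
piece 6:k rests on {5:k}
piece 7:i rests on {3:l, 4:m}
piece 8:i rests on {7:i}
minimal pieces: {0:j}
ways to finish when only these pieces remain (= sum over removing one remaining piece with nothing left below it):
  1 left: {6}→1  {8}→1
  2 left: {5,6}→1  {6,8}→2  {7,8}→1
  3 left: {5,6,8}→3  {6,7,8}→3
  4 left: {5,6,7,8}→6
  5 left: {3,5,6,7,8}→6  {4,5,6,7,8}→6
  6 left: {2,3,5,6,7,8}→6  {3,4,5,6,7,8}→12
  7 left: {2,3,4,5,6,7,8}→18
  placing 0:j first → 18 extensions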